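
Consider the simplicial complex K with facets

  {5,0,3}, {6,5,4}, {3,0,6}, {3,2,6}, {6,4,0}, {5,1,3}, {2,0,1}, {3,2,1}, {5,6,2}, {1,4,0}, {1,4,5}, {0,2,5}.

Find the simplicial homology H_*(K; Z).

H_0 = Z,  H_1 = Z/2Z,  H_2 = 0.

Order the vertices as 0 < 1 < 2 < 3 < 4 < 5 < 6. Listing each simplex with vertices in this order, K has dimension 2 with simplices:

  0-simplices (7): [0], [1], [2], [3], [4], [5], [6]
  1-simplices (18): [0,1], [0,2], [0,3], [0,4], [0,5], [0,6], [1,2], [1,3], [1,4], [1,5], [2,3], [2,5], [2,6], [3,5], [3,6], [4,5], [4,6], [5,6]
  2-simplices (12): [0,1,2], [0,1,4], [0,2,5], [0,3,5], [0,3,6], [0,4,6], [1,2,3], [1,3,5], [1,4,5], [2,3,6], [2,5,6], [4,5,6]

Hence C_0 ≅ Z^7, C_1 ≅ Z^18, C_2 ≅ Z^12.

∂_1: C_1 → C_0 sends each edge [p,q] (with p < q) to q − p.
The 7×18 boundary matrix has rank 6 and Smith normal form diag(1,1,1,1,1,1).

∂_2: C_2 → C_1 maps a triangle to the signed sum of its edges. For instance
  ∂[0,2,5] = [2,5] − [0,5] + [0,2],
  ∂[0,3,5] = [3,5] − [0,5] + [0,3].
This gives a 18×12 integer matrix of rank 12; reducing to Smith normal form yields diagonal entries (1,1,1,1,1,1,1,1,1,1,1,2).

From H_k ≅ ker(∂_k) / im(∂_{k+1}) we obtain:

  H_0: rank C_0 − rank ∂_1 = 7 − 6 = 1, and the invariant factors of ∂_1 are all 1, so H_0 ≅ Z.
  H_1: rank ker ∂_1 − rank ∂_2 = (18 − 6) − 12 = 0, and ∂_2 has invariant factor 2 > 1, so H_1 ≅ Z/2Z.
  H_2: rank ker ∂_2 − rank ∂_3 = (12 − 12) − 0 = 0, and there is no ∂_3, so H_2 ≅ 0.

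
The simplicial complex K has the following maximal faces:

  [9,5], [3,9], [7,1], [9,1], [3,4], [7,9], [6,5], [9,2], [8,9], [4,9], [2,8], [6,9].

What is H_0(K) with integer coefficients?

We work with the vertex ordering 1 < 2 < 3 < 4 < 5 < 6 < 7 < 8 < 9. The simplices of K, each written with vertices in increasing order, are:

  0-simplices (9): [1], [2], [3], [4], [5], [6], [7], [8], [9]
  1-simplices (12): [1,7], [1,9], [2,8], [2,9], [3,4], [3,9], [4,9], [5,6], [5,9], [6,9], [7,9], [8,9]

so the chain groups are C_0 ≅ Z^9, C_1 ≅ Z^12.

The boundary map ∂_1: C_1 → C_0 is given by ∂[p,q] = [q] − [p].
The resulting 9×12 matrix has rank 8, and its Smith normal form has invariant factors (1,1,1,1,1,1,1,1).

Reading off H_k = ker ∂_k / im ∂_{k+1}:

  H_0: rank C_0 − rank ∂_1 = 9 − 8 = 1, and the invariant factors of ∂_1 are all 1, so H_0 ≅ Z.

H_0 = Z.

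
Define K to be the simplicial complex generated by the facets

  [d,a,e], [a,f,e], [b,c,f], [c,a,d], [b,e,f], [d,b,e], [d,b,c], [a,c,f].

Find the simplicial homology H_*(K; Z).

H_0 = Z,  H_1 = 0,  H_2 = Z.

Take the total order a < b < c < d < e < f on the vertex set. Then K (dimension 2) consists of the simplices:

  0-simplices (6): a, b, c, d, e, f
  1-simplices (12): ac, ad, ae, af, bc, bd, be, bf, cd, cf, de, ef
  2-simplices (8): acd, acf, ade, aef, bcd, bcf, bde, bef

so the chain groups are C_0 ≅ Z^6, C_1 ≅ Z^12, C_2 ≅ Z^8.

∂_1: C_1 → C_0 is given by ∂[p,q] = [q] − [p]. For instance
  ∂ef = f − e.
The 6×12 boundary matrix has rank 5 and Smith normal form diag(1,1,1,1,1).

∂_2: C_2 → C_1 acts by ∂[p,q,r] = [q,r] − [p,r] + [p,q]. For instance
  ∂bcd = cd − bd + bc,
  ∂bde = de − be + bd.
This gives a 12×8 integer matrix of rank 7; reducing to Smith normal form yields diagonal entries (1,1,1,1,1,1,1).

Now H_k = ker ∂_k / im ∂_{k+1}, so:

  H_0: rank C_0 − rank ∂_1 = 6 − 5 = 1, and the invariant factors of ∂_1 are all 1, so H_0 ≅ Z.
  H_1: rank ker ∂_1 − rank ∂_2 = (12 − 5) − 7 = 0, and the invariant factors of ∂_2 are all 1, so H_1 ≅ 0.
  H_2: rank ker ∂_2 − rank ∂_3 = (8 − 7) − 0 = 1, and there is no ∂_3, so H_2 ≅ Z.

As a check, the Euler characteristic is 6 − 12 + 8 = 2, which agrees with 1 − 0 + 1 = 2.
(K is a triangulation of the 2-sphere S^2.)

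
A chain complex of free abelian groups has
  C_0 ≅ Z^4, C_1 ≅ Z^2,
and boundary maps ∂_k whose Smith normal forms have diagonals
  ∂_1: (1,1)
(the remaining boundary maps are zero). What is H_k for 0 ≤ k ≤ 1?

H_0: b_0 = 4 − 0 − 2 = 2; torsion from ∂_1 factors > 1: none. So H_0 ≅ Z^2.
H_1: b_1 = 2 − 2 − 0 = 0; torsion from ∂_2 factors > 1: none. So H_1 ≅ 0.

H_0 ≅ Z^2,  H_1 = 0.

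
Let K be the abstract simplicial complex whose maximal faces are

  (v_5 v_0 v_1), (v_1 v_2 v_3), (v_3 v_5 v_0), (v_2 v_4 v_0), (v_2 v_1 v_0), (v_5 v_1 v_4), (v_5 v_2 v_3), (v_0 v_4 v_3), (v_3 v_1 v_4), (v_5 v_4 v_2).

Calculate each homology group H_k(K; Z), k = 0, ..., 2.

H_0 = Z,  H_1 = Z/2Z,  H_2 = 0.

We work with the vertex ordering v_0 < v_1 < v_2 < v_3 < v_4 < v_5. The simplices of K, each written with vertices in increasing order, are:

  0-simplices (6): [v_0], [v_1], [v_2], [v_3], [v_4], [v_5]
  1-simplices (15): (15 of them)
  2-simplices (10): [v_0,v_1,v_2], [v_0,v_1,v_5], [v_0,v_2,v_4], [v_0,v_3,v_4], [v_0,v_3,v_5], [v_1,v_2,v_3], [v_1,v_3,v_4], [v_1,v_4,v_5], [v_2,v_3,v_5], [v_2,v_4,v_5]

so the chain groups are C_0 ≅ Z^6, C_1 ≅ Z^15, C_2 ≅ Z^10.

Boundary ∂_1: C_1 → C_0 sends each edge [p,q] (with p < q) to q − p. For instance
  ∂[v_1,v_5] = [v_5] − [v_1].
As a 6×15 matrix over Z this has rank 5, with invariant factors (1,1,1,1,1).

∂_2: C_2 → C_1 maps a triangle to the signed sum of its edges. For instance
  ∂[v_1,v_4,v_5] = [v_4,v_5] − [v_1,v_5] + [v_1,v_4],
  ∂[v_0,v_1,v_2] = [v_1,v_2] − [v_0,v_2] + [v_0,v_1].
This gives a 15×10 integer matrix of rank 10; reducing to Smith normal form yields diagonal entries (1,1,1,1,1,1,1,1,1,2).

Now H_k = ker ∂_k / im ∂_{k+1}, so:

  H_0: rank C_0 − rank ∂_1 = 6 − 5 = 1, and the invariant factors of ∂_1 are all 1, so H_0 ≅ Z.
  H_1: rank ker ∂_1 − rank ∂_2 = (15 − 5) − 10 = 0, and ∂_2 has invariant factor 2 > 1, so H_1 ≅ Z/2Z.
  H_2: rank ker ∂_2 − rank ∂_3 = (10 − 10) − 0 = 0, and there is no ∂_3, so H_2 ≅ 0.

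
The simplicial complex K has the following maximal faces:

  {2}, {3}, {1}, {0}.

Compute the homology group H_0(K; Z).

H_0 ≅ Z^4.

K has 4 vertices.
rank ∂_0 = 0, rank ∂_1 = 0 ⇒ b_0 = 4 − 0 − 0 = 4. So H_0 = Z^4.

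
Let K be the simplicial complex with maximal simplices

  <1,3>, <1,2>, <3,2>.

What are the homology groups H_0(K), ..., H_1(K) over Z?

H_0 ≅ Z,  H_1 ≅ Z.

K has 3 vertices, 3 edges.
rank ∂_0 = 0, rank ∂_1 = 2 ⇒ b_0 = 3 − 0 − 2 = 1; all invariant factors of ∂_1 are 1 so no torsion. So H_0 = Z.
rank ∂_1 = 2, rank ∂_2 = 0 ⇒ b_1 = 3 − 2 − 0 = 1. So H_1 = Z.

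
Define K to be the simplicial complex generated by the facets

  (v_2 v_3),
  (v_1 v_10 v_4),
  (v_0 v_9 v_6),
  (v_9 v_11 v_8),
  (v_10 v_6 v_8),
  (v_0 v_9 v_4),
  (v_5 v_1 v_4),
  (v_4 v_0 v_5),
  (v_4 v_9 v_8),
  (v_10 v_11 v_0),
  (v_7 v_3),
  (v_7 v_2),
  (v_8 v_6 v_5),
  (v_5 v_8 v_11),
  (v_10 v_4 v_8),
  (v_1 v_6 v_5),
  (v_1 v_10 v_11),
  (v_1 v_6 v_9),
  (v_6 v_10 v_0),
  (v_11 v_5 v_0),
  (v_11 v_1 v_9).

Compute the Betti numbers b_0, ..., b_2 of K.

Take the total order v_0 < v_1 < v_2 < v_3 < v_4 < v_5 < v_6 < v_7 < v_8 < v_9 < v_10 < v_11 on the vertex set. Then K (dimension 2) consists of the simplices:

  0-simplices (12): [v_0], [v_1], [v_2], [v_3], [v_4], [v_5], [v_6], [v_7], [v_8], [v_9], [v_10], [v_11]
  1-simplices (30): (30 of them)
  2-simplices (18): (18 of them)

giving chain groups C_0 ≅ Z^12, C_1 ≅ Z^30, C_2 ≅ Z^18.

Boundary ∂_1: C_1 → C_0 maps an edge to its endpoints' difference, ∂[p,q] = q − p. For instance
  ∂[v_1,v_5] = [v_5] − [v_1].
The resulting 12×30 matrix has rank 10, and its Smith normal form has invariant factors (1,1,1,1,1,1,1,1,1,1).

The boundary map ∂_2: C_2 → C_1 sends each 2-simplex [p,q,r] to [q,r] − [p,r] + [p,q]. For instance
  ∂[v_0,v_10,v_11] = [v_10,v_11] − [v_0,v_11] + [v_0,v_10],
  ∂[v_1,v_6,v_9] = [v_6,v_9] − [v_1,v_9] + [v_1,v_6].
The 30×18 boundary matrix has rank 17 and Smith normal form diag(1,1,1,1,1,1,1,1,1,1,1,1,1,1,1,1,1).

From H_k ≅ ker(∂_k) / im(∂_{k+1}) we obtain:

  H_0: rank C_0 − rank ∂_1 = 12 − 10 = 2, and the invariant factors of ∂_1 are all 1, so H_0 ≅ Z^2.
  H_1: rank ker ∂_1 − rank ∂_2 = (30 − 10) − 17 = 3, and the invariant factors of ∂_2 are all 1, so H_1 ≅ Z^3.
  H_2: rank ker ∂_2 − rank ∂_3 = (18 − 17) − 0 = 1, and there is no ∂_3, so H_2 ≅ Z.

Hence the Betti numbers are b_0 = 2, b_1 = 3, b_2 = 1.

b_0 = 2, b_1 = 3, b_2 = 1.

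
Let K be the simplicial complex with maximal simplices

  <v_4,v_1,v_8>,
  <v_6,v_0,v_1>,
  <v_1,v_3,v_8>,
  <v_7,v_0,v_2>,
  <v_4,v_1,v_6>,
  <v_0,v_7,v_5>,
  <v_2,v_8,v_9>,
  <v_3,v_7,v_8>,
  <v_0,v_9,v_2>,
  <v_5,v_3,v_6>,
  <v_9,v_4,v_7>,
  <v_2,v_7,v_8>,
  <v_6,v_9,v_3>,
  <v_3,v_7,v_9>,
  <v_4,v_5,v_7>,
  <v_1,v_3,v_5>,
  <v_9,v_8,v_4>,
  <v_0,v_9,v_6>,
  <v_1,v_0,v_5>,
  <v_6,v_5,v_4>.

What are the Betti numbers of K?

Take the total order v_0 < v_1 < v_2 < v_3 < v_4 < v_5 < v_6 < v_7 < v_8 < v_9 on the vertex set. Then K (dimension 2) consists of the simplices:

  0-simplices (10): [v_0], [v_1], [v_2], [v_3], [v_4], [v_5], [v_6], [v_7], [v_8], [v_9]
  1-simplices (30): (30 of them)
  2-simplices (20): (20 of them)

so the chain groups are C_0 ≅ Z^10, C_1 ≅ Z^30, C_2 ≅ Z^20.

The boundary map ∂_1: C_1 → C_0 is given by ∂[p,q] = [q] − [p]. For instance
  ∂[v_2,v_7] = [v_7] − [v_2].
As a 10×30 matrix over Z this has rank 9, with invariant factors (1,1,1,1,1,1,1,1,1).

∂_2: C_2 → C_1 maps a triangle to the signed sum of its edges. For instance
  ∂[v_4,v_5,v_7] = [v_5,v_7] − [v_4,v_7] + [v_4,v_5],
  ∂[v_0,v_2,v_9] = [v_2,v_9] − [v_0,v_9] + [v_0,v_2].
The resulting 30×20 matrix has rank 20, and its Smith normal form has invariant factors (1,1,1,1,1,1,1,1,1,1,1,1,1,1,1,1,1,1,1,2).

Reading off H_k = ker ∂_k / im ∂_{k+1}:

  H_0: rank C_0 − rank ∂_1 = 10 − 9 = 1, and the invariant factors of ∂_1 are all 1, so H_0 = Z.
  H_1: rank ker ∂_1 − rank ∂_2 = (30 − 9) − 20 = 1, and ∂_2 has invariant factor 2 > 1, so H_1 = Z ⊕ Z/2.
  H_2: rank ker ∂_2 − rank ∂_3 = (20 − 20) − 0 = 0, and there is no ∂_3, so H_2 = 0.

As a check, the Euler characteristic is 10 − 30 + 20 = 0, which agrees with 1 − 1 + 0 = 0.

Hence the Betti numbers are b_0 = 1, b_1 = 1, b_2 = 0.

b_0 = 1, b_1 = 1, b_2 = 0.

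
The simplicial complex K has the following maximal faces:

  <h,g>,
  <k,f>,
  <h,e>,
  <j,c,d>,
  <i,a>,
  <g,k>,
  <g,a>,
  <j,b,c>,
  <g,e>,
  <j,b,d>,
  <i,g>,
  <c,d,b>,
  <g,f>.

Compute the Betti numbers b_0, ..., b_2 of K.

Fix the vertex order a < b < c < d < e < f < g < h < i < j < k and write every simplex with vertices in increasing order. Then dim K = 2 and the simplices of K are:

  0-simplices (11): a, b, c, d, e, f, g, h, i, j, k
  1-simplices (15): ag, ai, bc, bd, bj, cd, cj, dj, eg, eh, fg, fk, gh, gi, gk
  2-simplices (4): bcd, bcj, bdj, cdj

giving chain groups C_0 ≅ Z^11, C_1 ≅ Z^15, C_2 ≅ Z^4.

∂_1: C_1 → C_0 sends each edge [p,q] (with p < q) to q − p. For instance
  ∂ai = i − a.
The 11×15 boundary matrix has rank 9 and Smith normal form diag(1,1,1,1,1,1,1,1,1).

∂_2: C_2 → C_1 sends each 2-simplex [p,q,r] to [q,r] − [p,r] + [p,q]. For instance
  ∂bcd = cd − bd + bc,
  ∂cdj = dj − cj + cd.
This gives a 15×4 integer matrix of rank 3; reducing to Smith normal form yields diagonal entries (1,1,1).

Reading off H_k = ker ∂_k / im ∂_{k+1}:

  H_0: rank C_0 − rank ∂_1 = 11 − 9 = 2, and the invariant factors of ∂_1 are all 1, so H_0 ≅ Z^2.
  H_1: rank ker ∂_1 − rank ∂_2 = (15 − 9) − 3 = 3, and the invariant factors of ∂_2 are all 1, so H_1 ≅ Z^3.
  H_2: rank ker ∂_2 − rank ∂_3 = (4 − 3) − 0 = 1, and there is no ∂_3, so H_2 ≅ Z.

As a check, the Euler characteristic is 11 − 15 + 4 = 0, which agrees with 2 − 3 + 1 = 0.

Hence the Betti numbers are b_0 = 2, b_1 = 3, b_2 = 1.

b_0 = 2, b_1 = 3, b_2 = 1.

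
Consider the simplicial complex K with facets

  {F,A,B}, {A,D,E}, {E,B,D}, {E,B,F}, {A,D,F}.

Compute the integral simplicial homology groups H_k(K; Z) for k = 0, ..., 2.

Fix the vertex order A < B < D < E < F and write every simplex with vertices in increasing order. Then dim K = 2 and the simplices of K are:

  0-simplices (5): A, B, D, E, F
  1-simplices (10): AB, AD, AE, AF, BD, BE, BF, DE, DF, EF
  2-simplices (5): ABF, ADE, ADF, BDE, BEF

Hence C_0 ≅ Z^5, C_1 ≅ Z^10, C_2 ≅ Z^5.

The boundary map ∂_1: C_1 → C_0 is given by ∂[p,q] = [q] − [p]. For instance
  ∂BE = E − B.
The resulting 5×10 matrix has rank 4, and its Smith normal form has invariant factors (1,1,1,1).

The boundary map ∂_2: C_2 → C_1 maps a triangle to the signed sum of its edges. For instance
  ∂ABF = BF − AF + AB,
  ∂ADF = DF − AF + AD.
The 10×5 boundary matrix has rank 5 and Smith normal form diag(1,1,1,1,1).

Reading off H_k = ker ∂_k / im ∂_{k+1}:

  H_0: rank C_0 − rank ∂_1 = 5 − 4 = 1, and the invariant factors of ∂_1 are all 1, so H_0 = Z.
  H_1: rank ker ∂_1 − rank ∂_2 = (10 − 4) − 5 = 1, and the invariant factors of ∂_2 are all 1, so H_1 = Z.
  H_2: rank ker ∂_2 − rank ∂_3 = (5 − 5) − 0 = 0, and there is no ∂_3, so H_2 = 0.

As a check, the Euler characteristic is 5 − 10 + 5 = 0, which agrees with 1 − 1 + 0 = 0.
(K is a triangulation of the Möbius band.)

H_0 = Z,  H_1 = Z,  H_2 = 0.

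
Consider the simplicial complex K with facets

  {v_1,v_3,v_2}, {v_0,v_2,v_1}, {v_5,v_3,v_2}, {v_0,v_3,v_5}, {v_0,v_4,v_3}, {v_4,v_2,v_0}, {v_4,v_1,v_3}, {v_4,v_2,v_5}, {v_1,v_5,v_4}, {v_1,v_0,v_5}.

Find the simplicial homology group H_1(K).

K has 6 vertices, 15 edges, 10 triangles.
rank ∂_1 = 5, rank ∂_2 = 10 ⇒ b_1 = 15 − 5 − 10 = 0; ∂_2 has invariant factor(s) [2] giving torsion. So H_1 = Z/2.

H_1 = Z/2.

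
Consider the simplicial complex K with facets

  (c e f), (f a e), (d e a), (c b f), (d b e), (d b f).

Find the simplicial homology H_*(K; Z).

Fix the vertex order a < b < c < d < e < f and write every simplex with vertices in increasing order. Then dim K = 2 and the simplices of K are:

  0-simplices (6): a, b, c, d, e, f
  1-simplices (12): ad, ae, af, bc, bd, be, bf, ce, cf, de, df, ef
  2-simplices (6): ade, aef, bcf, bde, bdf, cef

Hence C_0 ≅ Z^6, C_1 ≅ Z^12, C_2 ≅ Z^6.

Boundary ∂_1: C_1 → C_0 maps an edge to its endpoints' difference, ∂[p,q] = q − p. For instance
  ∂ce = e − c.
The resulting 6×12 matrix has rank 5, and its Smith normal form has invariant factors (1,1,1,1,1).

∂_2: C_2 → C_1 acts by ∂[p,q,r] = [q,r] − [p,r] + [p,q]. For instance
  ∂bde = de − be + bd,
  ∂cef = ef − cf + ce.
This gives a 12×6 integer matrix of rank 6; reducing to Smith normal form yields diagonal entries (1,1,1,1,1,1).

Now H_k = ker ∂_k / im ∂_{k+1}, so:

  H_0: rank C_0 − rank ∂_1 = 6 − 5 = 1, and the invariant factors of ∂_1 are all 1, so H_0 ≅ Z.
  H_1: rank ker ∂_1 − rank ∂_2 = (12 − 5) − 6 = 1, and the invariant factors of ∂_2 are all 1, so H_1 ≅ Z.
  H_2: rank ker ∂_2 − rank ∂_3 = (6 − 6) − 0 = 0, and there is no ∂_3, so H_2 ≅ 0.

H_0 = Z,  H_1 = Z,  H_2 = 0.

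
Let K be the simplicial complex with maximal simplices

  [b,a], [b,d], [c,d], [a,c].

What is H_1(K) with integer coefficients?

Take the total order a < b < c < d on the vertex set. Then K (dimension 1) consists of the simplices:

  0-simplices (4): a, b, c, d
  1-simplices (4): ab, ac, bd, cd

Hence C_0 ≅ Z^4, C_1 ≅ Z^4.

The boundary map ∂_1: C_1 → C_0 sends each edge [p,q] (with p < q) to q − p. For instance
  ∂ab = b − a.
The resulting 4×4 matrix has rank 3, and its Smith normal form has invariant factors (1,1,1).

From H_k ≅ ker(∂_k) / im(∂_{k+1}) we obtain:

  H_1: rank ker ∂_1 − rank ∂_2 = (4 − 3) − 0 = 1, and there is no ∂_2, so H_1 ≅ Z.

(K is a triangulation of the circle S^1.)

H_1 = Z.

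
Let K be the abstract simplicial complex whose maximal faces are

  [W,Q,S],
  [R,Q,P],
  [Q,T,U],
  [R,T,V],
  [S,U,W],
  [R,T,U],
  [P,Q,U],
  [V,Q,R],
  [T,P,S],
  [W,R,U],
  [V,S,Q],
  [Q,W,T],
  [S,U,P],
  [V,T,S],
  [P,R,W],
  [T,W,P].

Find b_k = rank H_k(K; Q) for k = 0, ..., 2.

b_0 = 1, b_1 = 2, b_2 = 1.

Order the vertices as P < Q < R < S < T < U < V < W. Listing each simplex with vertices in this order, K has dimension 2 with simplices:

  0-simplices (8): P, Q, R, S, T, U, V, W
  1-simplices (24): PQ, PR, PS, PT, PU, PW, QR, QS, QT, QU, QV, QW, RT, RU, RV, RW, ST, SU, SV, SW, TU, TV, TW, UW
  2-simplices (16): PQR, PQU, PRW, PST, PSU, PTW, QRV, QSV, QSW, QTU, QTW, RTU, RTV, RUW, STV, SUW

so the chain groups are C_0 ≅ Z^8, C_1 ≅ Z^24, C_2 ≅ Z^16.

The boundary map ∂_1: C_1 → C_0 sends each edge [p,q] (with p < q) to q − p. For instance
  ∂PR = R − P.
This gives a 8×24 integer matrix of rank 7; reducing to Smith normal form yields diagonal entries (1,1,1,1,1,1,1).

The boundary map ∂_2: C_2 → C_1 sends each 2-simplex [p,q,r] to [q,r] − [p,r] + [p,q]. For instance
  ∂PST = ST − PT + PS,
  ∂PQU = QU − PU + PQ.
The resulting 24×16 matrix has rank 15, and its Smith normal form has invariant factors (1,1,1,1,1,1,1,1,1,1,1,1,1,1,1).

From H_k ≅ ker(∂_k) / im(∂_{k+1}) we obtain:

  H_0: rank C_0 − rank ∂_1 = 8 − 7 = 1, and the invariant factors of ∂_1 are all 1, so H_0 = Z.
  H_1: rank ker ∂_1 − rank ∂_2 = (24 − 7) − 15 = 2, and the invariant factors of ∂_2 are all 1, so H_1 = Z^2.
  H_2: rank ker ∂_2 − rank ∂_3 = (16 − 15) − 0 = 1, and there is no ∂_3, so H_2 = Z.

As a check, the Euler characteristic is 8 − 24 + 16 = 0, which agrees with 1 − 2 + 1 = 0.
(K is a triangulation of the torus T^2.)

Hence the Betti numbers are b_0 = 1, b_1 = 2, b_2 = 1.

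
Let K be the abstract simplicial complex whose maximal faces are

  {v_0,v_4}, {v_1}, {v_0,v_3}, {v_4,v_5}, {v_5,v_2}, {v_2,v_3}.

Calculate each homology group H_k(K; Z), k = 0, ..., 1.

H_0 ≅ Z^2,  H_1 ≅ Z.

Take the total order v_0 < v_1 < v_2 < v_3 < v_4 < v_5 on the vertex set. Then K (dimension 1) consists of the simplices:

  0-simplices (6): [v_0], [v_1], [v_2], [v_3], [v_4], [v_5]
  1-simplices (5): [v_0,v_3], [v_0,v_4], [v_2,v_3], [v_2,v_5], [v_4,v_5]

Hence C_0 ≅ Z^6, C_1 ≅ Z^5.

∂_1: C_1 → C_0 sends each edge [p,q] (with p < q) to q − p. For instance
  ∂[v_2,v_3] = [v_3] − [v_2].
The 6×5 boundary matrix has rank 4 and Smith normal form diag(1,1,1,1).

Reading off H_k = ker ∂_k / im ∂_{k+1}:

  H_0: rank C_0 − rank ∂_1 = 6 − 4 = 2, and the invariant factors of ∂_1 are all 1, so H_0 ≅ Z^2.
  H_1: rank ker ∂_1 − rank ∂_2 = (5 − 4) − 0 = 1, and there is no ∂_2, so H_1 ≅ Z.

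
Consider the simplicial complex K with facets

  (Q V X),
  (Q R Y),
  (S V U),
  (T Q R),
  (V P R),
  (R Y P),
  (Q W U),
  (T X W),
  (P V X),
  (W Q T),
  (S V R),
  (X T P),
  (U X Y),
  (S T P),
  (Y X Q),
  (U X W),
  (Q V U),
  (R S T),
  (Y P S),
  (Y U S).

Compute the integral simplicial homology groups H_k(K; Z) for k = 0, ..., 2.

K has 10 vertices, 30 edges, 20 triangles.
rank ∂_0 = 0, rank ∂_1 = 9 ⇒ b_0 = 10 − 0 − 9 = 1; all invariant factors of ∂_1 are 1 so no torsion. So H_0 = Z.
rank ∂_1 = 9, rank ∂_2 = 20 ⇒ b_1 = 30 − 9 − 20 = 1; ∂_2 has invariant factor(s) [2] giving torsion. So H_1 = Z ⊕ Z/2Z.
rank ∂_2 = 20, rank ∂_3 = 0 ⇒ b_2 = 20 − 20 − 0 = 0. So H_2 = 0.

H_0 ≅ Z,  H_1 ≅ Z ⊕ Z/2Z,  H_2 = 0.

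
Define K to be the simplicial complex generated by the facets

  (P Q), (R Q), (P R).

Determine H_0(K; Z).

H_0 = Z.

Take the total order P < Q < R on the vertex set. Then K (dimension 1) consists of the simplices:

  0-simplices (3): P, Q, R
  1-simplices (3): PQ, PR, QR

Hence C_0 ≅ Z^3, C_1 ≅ Z^3.

∂_1: C_1 → C_0 is given by ∂[p,q] = [q] − [p]. For instance
  ∂PQ = Q − P.
The 3×3 boundary matrix has rank 2 and Smith normal form diag(1,1).

Now H_k = ker ∂_k / im ∂_{k+1}, so:

  H_0: rank C_0 − rank ∂_1 = 3 − 2 = 1, and the invariant factors of ∂_1 are all 1, so H_0 = Z.

(K is a triangulation of the circle S^1.)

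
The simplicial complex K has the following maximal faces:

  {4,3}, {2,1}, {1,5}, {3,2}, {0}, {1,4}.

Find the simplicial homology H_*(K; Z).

H_0 ≅ Z^2,  H_1 ≅ Z.

Fix the vertex order 0 < 1 < 2 < 3 < 4 < 5 and write every simplex with vertices in increasing order. Then dim K = 1 and the simplices of K are:

  0-simplices (6): [0], [1], [2], [3], [4], [5]
  1-simplices (5): [1,2], [1,4], [1,5], [2,3], [3,4]

giving chain groups C_0 ≅ Z^6, C_1 ≅ Z^5.

∂_1: C_1 → C_0 sends each edge [p,q] (with p < q) to q − p. For instance
  ∂[1,5] = [5] − [1].
The 6×5 boundary matrix has rank 4 and Smith normal form diag(1,1,1,1).

Reading off H_k = ker ∂_k / im ∂_{k+1}:

  H_0: rank C_0 − rank ∂_1 = 6 − 4 = 2, and the invariant factors of ∂_1 are all 1, so H_0 = Z^2.
  H_1: rank ker ∂_1 − rank ∂_2 = (5 − 4) − 0 = 1, and there is no ∂_2, so H_1 = Z.

As a check, the Euler characteristic is 6 − 5 = 1, which agrees with 2 − 1 = 1.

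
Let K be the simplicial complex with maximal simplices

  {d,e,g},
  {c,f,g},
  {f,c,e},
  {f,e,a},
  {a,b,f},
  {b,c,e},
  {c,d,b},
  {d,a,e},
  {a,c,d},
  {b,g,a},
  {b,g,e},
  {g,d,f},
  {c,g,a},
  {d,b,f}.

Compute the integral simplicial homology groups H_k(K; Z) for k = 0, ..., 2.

Take the total order a < b < c < d < e < f < g on the vertex set. Then K (dimension 2) consists of the simplices:

  0-simplices (7): a, b, c, d, e, f, g
  1-simplices (21): ab, ac, ad, ae, af, ag, bc, bd, be, bf, bg, cd, ce, cf, cg, de, df, dg, ef, eg, fg
  2-simplices (14): abf, abg, acd, acg, ade, aef, bcd, bce, bdf, beg, cef, cfg, deg, dfg

so the chain groups are C_0 ≅ Z^7, C_1 ≅ Z^21, C_2 ≅ Z^14.

The boundary map ∂_1: C_1 → C_0 is given by ∂[p,q] = [q] − [p]. For instance
  ∂cf = f − c.
The 7×21 boundary matrix has rank 6 and Smith normal form diag(1,1,1,1,1,1).

∂_2: C_2 → C_1 maps a triangle to the signed sum of its edges. For instance
  ∂abf = bf − af + ab,
  ∂cfg = fg − cg + cf.
This gives a 21×14 integer matrix of rank 13; reducing to Smith normal form yields diagonal entries (1,1,1,1,1,1,1,1,1,1,1,1,1).

Reading off H_k = ker ∂_k / im ∂_{k+1}:

  H_0: rank C_0 − rank ∂_1 = 7 − 6 = 1, and the invariant factors of ∂_1 are all 1, so H_0 ≅ Z.
  H_1: rank ker ∂_1 − rank ∂_2 = (21 − 6) − 13 = 2, and the invariant factors of ∂_2 are all 1, so H_1 ≅ Z^2.
  H_2: rank ker ∂_2 − rank ∂_3 = (14 − 13) − 0 = 1, and there is no ∂_3, so H_2 ≅ Z.

As a check, the Euler characteristic is 7 − 21 + 14 = 0, which agrees with 1 − 2 + 1 = 0.
(K is a triangulation of the torus T^2.)

H_0 ≅ Z,  H_1 ≅ Z^2,  H_2 ≅ Z.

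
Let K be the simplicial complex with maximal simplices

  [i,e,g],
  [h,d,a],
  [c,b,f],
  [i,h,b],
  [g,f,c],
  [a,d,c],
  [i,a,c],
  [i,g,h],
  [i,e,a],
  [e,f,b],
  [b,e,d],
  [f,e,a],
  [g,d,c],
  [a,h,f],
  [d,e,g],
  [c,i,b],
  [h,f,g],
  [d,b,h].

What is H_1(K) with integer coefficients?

Fix the vertex order a < b < c < d < e < f < g < h < i and write every simplex with vertices in increasing order. Then dim K = 2 and the simplices of K are:

  0-simplices (9): a, b, c, d, e, f, g, h, i
  1-simplices (27): ac, ad, ae, af, ah, ai, bc, bd, be, bf, bh, bi, cd, cf, cg, ci, de, dg, dh, ef, eg, ei, fg, fh, gh, gi, hi
  2-simplices (18): acd, aci, adh, aef, aei, afh, bcf, bci, bde, bdh, bef, bhi, cdg, cfg, deg, egi, fgh, ghi

so the chain groups are C_0 ≅ Z^9, C_1 ≅ Z^27, C_2 ≅ Z^18.

∂_1: C_1 → C_0 is given by ∂[p,q] = [q] − [p].
The 9×27 boundary matrix has rank 8 and Smith normal form diag(1,1,1,1,1,1,1,1).

The boundary map ∂_2: C_2 → C_1 sends each 2-simplex [p,q,r] to [q,r] − [p,r] + [p,q]. For instance
  ∂cfg = fg − cg + cf,
  ∂aei = ei − ai + ae.
As a 27×18 matrix over Z this has rank 17, with invariant factors (1,1,1,1,1,1,1,1,1,1,1,1,1,1,1,1,1).

From H_k ≅ ker(∂_k) / im(∂_{k+1}) we obtain:

  H_1: rank ker ∂_1 − rank ∂_2 = (27 − 8) − 17 = 2, and the invariant factors of ∂_2 are all 1, so H_1 ≅ Z^2.

(K is a triangulation of the torus T^2.)

H_1 ≅ Z^2.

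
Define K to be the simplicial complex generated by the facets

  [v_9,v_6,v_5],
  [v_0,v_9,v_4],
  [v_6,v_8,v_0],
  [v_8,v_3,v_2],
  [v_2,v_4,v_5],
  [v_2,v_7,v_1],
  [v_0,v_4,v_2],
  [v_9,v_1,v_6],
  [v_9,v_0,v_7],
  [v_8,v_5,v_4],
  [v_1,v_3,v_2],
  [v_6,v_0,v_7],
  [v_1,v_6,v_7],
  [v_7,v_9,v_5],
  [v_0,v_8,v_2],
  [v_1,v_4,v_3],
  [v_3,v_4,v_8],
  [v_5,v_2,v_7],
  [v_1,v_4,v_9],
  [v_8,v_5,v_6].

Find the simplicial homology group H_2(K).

K has 10 vertices, 30 edges, 20 triangles.
rank ∂_2 = 20, rank ∂_3 = 0 ⇒ b_2 = 20 − 20 − 0 = 0. So H_2 ≅ 0.

H_2 ≅ 0.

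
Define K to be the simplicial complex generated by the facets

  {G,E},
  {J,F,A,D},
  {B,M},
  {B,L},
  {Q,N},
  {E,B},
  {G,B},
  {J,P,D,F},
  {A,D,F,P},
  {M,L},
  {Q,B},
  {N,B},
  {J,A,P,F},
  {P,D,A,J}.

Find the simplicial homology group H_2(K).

H_2 = 0.

K has 12 vertices, 19 edges, 10 triangles, 5 3-simplices.
rank ∂_2 = 6, rank ∂_3 = 4 ⇒ b_2 = 10 − 6 − 4 = 0; all invariant factors of ∂_3 are 1 so no torsion. So H_2 ≅ 0.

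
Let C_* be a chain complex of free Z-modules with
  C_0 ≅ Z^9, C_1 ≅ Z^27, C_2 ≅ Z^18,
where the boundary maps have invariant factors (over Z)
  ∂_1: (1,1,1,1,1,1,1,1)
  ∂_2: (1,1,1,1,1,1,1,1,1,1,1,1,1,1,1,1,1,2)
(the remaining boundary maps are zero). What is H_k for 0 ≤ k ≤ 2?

H_0 = Z,  H_1 = Z ⊕ Z_2,  H_2 = 0.

H_0: b_0 = 9 − 0 − 8 = 1; torsion from ∂_1 factors > 1: none. So H_0 = Z.
H_1: b_1 = 27 − 8 − 18 = 1; torsion from ∂_2 factors > 1: [2]. So H_1 = Z ⊕ Z_2.
H_2: b_2 = 18 − 18 − 0 = 0; torsion from ∂_3 factors > 1: none. So H_2 = 0.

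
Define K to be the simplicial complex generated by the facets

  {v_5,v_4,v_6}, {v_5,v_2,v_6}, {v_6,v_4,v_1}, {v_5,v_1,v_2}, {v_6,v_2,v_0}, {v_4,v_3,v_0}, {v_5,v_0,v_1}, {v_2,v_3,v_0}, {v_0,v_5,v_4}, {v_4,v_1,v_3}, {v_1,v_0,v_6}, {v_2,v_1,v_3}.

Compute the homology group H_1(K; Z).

H_1 = Z/2.

Order the vertices as v_0 < v_1 < v_2 < v_3 < v_4 < v_5 < v_6. Listing each simplex with vertices in this order, K has dimension 2 with simplices:

  0-simplices (7): [v_0], [v_1], [v_2], [v_3], [v_4], [v_5], [v_6]
  1-simplices (18): (18 of them)
  2-simplices (12): (12 of them)

giving chain groups C_0 ≅ Z^7, C_1 ≅ Z^18, C_2 ≅ Z^12.

Boundary ∂_1: C_1 → C_0 sends each edge [p,q] (with p < q) to q − p. For instance
  ∂[v_1,v_4] = [v_4] − [v_1].
As a 7×18 matrix over Z this has rank 6, with invariant factors (1,1,1,1,1,1).

The boundary map ∂_2: C_2 → C_1 acts by ∂[p,q,r] = [q,r] − [p,r] + [p,q]. For instance
  ∂[v_0,v_1,v_5] = [v_1,v_5] − [v_0,v_5] + [v_0,v_1],
  ∂[v_4,v_5,v_6] = [v_5,v_6] − [v_4,v_6] + [v_4,v_5].
As a 18×12 matrix over Z this has rank 12, with invariant factors (1,1,1,1,1,1,1,1,1,1,1,2).

Computing H_k = (kernel of ∂_k) / (image of ∂_{k+1}):

  H_1: rank ker ∂_1 − rank ∂_2 = (18 − 6) − 12 = 0, and ∂_2 has invariant factor 2 > 1, so H_1 = Z/2.

(K is a triangulation of the real projective plane RP^2.)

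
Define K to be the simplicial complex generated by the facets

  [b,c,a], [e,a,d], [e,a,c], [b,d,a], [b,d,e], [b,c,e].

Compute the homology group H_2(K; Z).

We work with the vertex ordering a < b < c < d < e. The simplices of K, each written with vertices in increasing order, are:

  0-simplices (5): a, b, c, d, e
  1-simplices (9): ab, ac, ad, ae, bc, bd, be, ce, de
  2-simplices (6): abc, abd, ace, ade, bce, bde

giving chain groups C_0 ≅ Z^5, C_1 ≅ Z^9, C_2 ≅ Z^6.

∂_1: C_1 → C_0 sends each edge [p,q] (with p < q) to q − p.
As a 5×9 matrix over Z this has rank 4, with invariant factors (1,1,1,1).

Boundary ∂_2: C_2 → C_1 sends each 2-simplex [p,q,r] to [q,r] − [p,r] + [p,q]. For instance
  ∂bde = de − be + bd,
  ∂ace = ce − ae + ac.
The resulting 9×6 matrix has rank 5, and its Smith normal form has invariant factors (1,1,1,1,1).

Reading off H_k = ker ∂_k / im ∂_{k+1}:

  H_2: rank ker ∂_2 − rank ∂_3 = (6 − 5) − 0 = 1, and there is no ∂_3, so H_2 ≅ Z.

(K is a triangulation of the 2-sphere S^2.)

H_2 ≅ Z.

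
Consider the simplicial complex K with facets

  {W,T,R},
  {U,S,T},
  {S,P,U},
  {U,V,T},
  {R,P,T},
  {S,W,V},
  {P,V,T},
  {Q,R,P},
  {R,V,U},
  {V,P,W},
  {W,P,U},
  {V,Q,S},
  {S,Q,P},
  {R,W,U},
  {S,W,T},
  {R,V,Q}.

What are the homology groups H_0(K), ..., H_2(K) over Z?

Take the total order P < Q < R < S < T < U < V < W on the vertex set. Then K (dimension 2) consists of the simplices:

  0-simplices (8): P, Q, R, S, T, U, V, W
  1-simplices (24): PQ, PR, PS, PT, PU, PV, PW, QR, QS, QV, RT, RU, RV, RW, ST, SU, SV, SW, TU, TV, TW, UV, UW, VW
  2-simplices (16): PQR, PQS, PRT, PSU, PTV, PUW, PVW, QRV, QSV, RTW, RUV, RUW, STU, STW, SVW, TUV

so the chain groups are C_0 ≅ Z^8, C_1 ≅ Z^24, C_2 ≅ Z^16.

Boundary ∂_1: C_1 → C_0 is given by ∂[p,q] = [q] − [p]. For instance
  ∂PV = V − P.
The resulting 8×24 matrix has rank 7, and its Smith normal form has invariant factors (1,1,1,1,1,1,1).

∂_2: C_2 → C_1 acts by ∂[p,q,r] = [q,r] − [p,r] + [p,q]. For instance
  ∂SVW = VW − SW + SV,
  ∂PQS = QS − PS + PQ.
As a 24×16 matrix over Z this has rank 15, with invariant factors (1,1,1,1,1,1,1,1,1,1,1,1,1,1,1).

Now H_k = ker ∂_k / im ∂_{k+1}, so:

  H_0: rank C_0 − rank ∂_1 = 8 − 7 = 1, and the invariant factors of ∂_1 are all 1, so H_0 ≅ Z.
  H_1: rank ker ∂_1 − rank ∂_2 = (24 − 7) − 15 = 2, and the invariant factors of ∂_2 are all 1, so H_1 ≅ Z^2.
  H_2: rank ker ∂_2 − rank ∂_3 = (16 − 15) − 0 = 1, and there is no ∂_3, so H_2 ≅ Z.

As a check, the Euler characteristic is 8 − 24 + 16 = 0, which agrees with 1 − 2 + 1 = 0.

H_0 ≅ Z,  H_1 ≅ Z^2,  H_2 ≅ Z.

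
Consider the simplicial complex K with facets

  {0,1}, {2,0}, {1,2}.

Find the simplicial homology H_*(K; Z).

H_0 ≅ Z,  H_1 ≅ Z.

K has 3 vertices, 3 edges.
rank ∂_0 = 0, rank ∂_1 = 2 ⇒ b_0 = 3 − 0 − 2 = 1; all invariant factors of ∂_1 are 1 so no torsion. So H_0 = Z.
rank ∂_1 = 2, rank ∂_2 = 0 ⇒ b_1 = 3 − 2 − 0 = 1. So H_1 = Z.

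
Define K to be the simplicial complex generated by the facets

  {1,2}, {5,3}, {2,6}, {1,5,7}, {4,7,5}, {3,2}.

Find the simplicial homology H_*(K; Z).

We work with the vertex ordering 1 < 2 < 3 < 4 < 5 < 6 < 7. The simplices of K, each written with vertices in increasing order, are:

  0-simplices (7): [1], [2], [3], [4], [5], [6], [7]
  1-simplices (9): [1,2], [1,5], [1,7], [2,3], [2,6], [3,5], [4,5], [4,7], [5,7]
  2-simplices (2): [1,5,7], [4,5,7]

giving chain groups C_0 ≅ Z^7, C_1 ≅ Z^9, C_2 ≅ Z^2.

Boundary ∂_1: C_1 → C_0 sends each edge [p,q] (with p < q) to q − p. For instance
  ∂[2,3] = [3] − [2].
As a 7×9 matrix over Z this has rank 6, with invariant factors (1,1,1,1,1,1).

Boundary ∂_2: C_2 → C_1 acts by ∂[p,q,r] = [q,r] − [p,r] + [p,q]. For instance
  ∂[4,5,7] = [5,7] − [4,7] + [4,5],
  ∂[1,5,7] = [5,7] − [1,7] + [1,5].
The resulting 9×2 matrix has rank 2, and its Smith normal form has invariant factors (1,1).

Reading off H_k = ker ∂_k / im ∂_{k+1}:

  H_0: rank C_0 − rank ∂_1 = 7 − 6 = 1, and the invariant factors of ∂_1 are all 1, so H_0 = Z.
  H_1: rank ker ∂_1 − rank ∂_2 = (9 − 6) − 2 = 1, and the invariant factors of ∂_2 are all 1, so H_1 = Z.
  H_2: rank ker ∂_2 − rank ∂_3 = (2 − 2) − 0 = 0, and there is no ∂_3, so H_2 = 0.

As a check, the Euler characteristic is 7 − 9 + 2 = 0, which agrees with 1 − 1 + 0 = 0.

H_0 = Z,  H_1 = Z,  H_2 = 0.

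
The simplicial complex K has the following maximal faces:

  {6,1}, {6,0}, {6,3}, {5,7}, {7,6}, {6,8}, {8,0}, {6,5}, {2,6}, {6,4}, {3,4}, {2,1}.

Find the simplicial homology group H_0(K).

H_0 = Z.

Fix the vertex order 0 < 1 < 2 < 3 < 4 < 5 < 6 < 7 < 8 and write every simplex with vertices in increasing order. Then dim K = 1 and the simplices of K are:

  0-simplices (9): [0], [1], [2], [3], [4], [5], [6], [7], [8]
  1-simplices (12): [0,6], [0,8], [1,2], [1,6], [2,6], [3,4], [3,6], [4,6], [5,6], [5,7], [6,7], [6,8]

giving chain groups C_0 ≅ Z^9, C_1 ≅ Z^12.

Boundary ∂_1: C_1 → C_0 sends each edge [p,q] (with p < q) to q − p. For instance
  ∂[0,6] = [6] − [0].
The 9×12 boundary matrix has rank 8 and Smith normal form diag(1,1,1,1,1,1,1,1).

Computing H_k = (kernel of ∂_k) / (image of ∂_{k+1}):

  H_0: rank C_0 − rank ∂_1 = 9 − 8 = 1, and the invariant factors of ∂_1 are all 1, so H_0 = Z.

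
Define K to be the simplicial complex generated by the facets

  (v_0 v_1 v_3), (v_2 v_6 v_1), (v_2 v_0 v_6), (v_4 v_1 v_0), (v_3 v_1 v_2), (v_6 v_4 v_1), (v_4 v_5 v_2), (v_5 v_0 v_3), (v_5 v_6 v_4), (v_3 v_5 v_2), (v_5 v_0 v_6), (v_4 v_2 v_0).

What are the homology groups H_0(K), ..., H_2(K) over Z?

H_0 ≅ Z,  H_1 ≅ Z/2,  H_2 = 0.

Take the total order v_0 < v_1 < v_2 < v_3 < v_4 < v_5 < v_6 on the vertex set. Then K (dimension 2) consists of the simplices:

  0-simplices (7): [v_0], [v_1], [v_2], [v_3], [v_4], [v_5], [v_6]
  1-simplices (18): (18 of them)
  2-simplices (12): (12 of them)

Hence C_0 ≅ Z^7, C_1 ≅ Z^18, C_2 ≅ Z^12.

∂_1: C_1 → C_0 maps an edge to its endpoints' difference, ∂[p,q] = q − p.
As a 7×18 matrix over Z this has rank 6, with invariant factors (1,1,1,1,1,1).

Boundary ∂_2: C_2 → C_1 sends each 2-simplex [p,q,r] to [q,r] − [p,r] + [p,q]. For instance
  ∂[v_0,v_1,v_3] = [v_1,v_3] − [v_0,v_3] + [v_0,v_1],
  ∂[v_2,v_3,v_5] = [v_3,v_5] − [v_2,v_5] + [v_2,v_3].
This gives a 18×12 integer matrix of rank 12; reducing to Smith normal form yields diagonal entries (1,1,1,1,1,1,1,1,1,1,1,2).

From H_k ≅ ker(∂_k) / im(∂_{k+1}) we obtain:

  H_0: rank C_0 − rank ∂_1 = 7 − 6 = 1, and the invariant factors of ∂_1 are all 1, so H_0 ≅ Z.
  H_1: rank ker ∂_1 − rank ∂_2 = (18 − 6) − 12 = 0, and ∂_2 has invariant factor 2 > 1, so H_1 ≅ Z/2.
  H_2: rank ker ∂_2 − rank ∂_3 = (12 − 12) − 0 = 0, and there is no ∂_3, so H_2 ≅ 0.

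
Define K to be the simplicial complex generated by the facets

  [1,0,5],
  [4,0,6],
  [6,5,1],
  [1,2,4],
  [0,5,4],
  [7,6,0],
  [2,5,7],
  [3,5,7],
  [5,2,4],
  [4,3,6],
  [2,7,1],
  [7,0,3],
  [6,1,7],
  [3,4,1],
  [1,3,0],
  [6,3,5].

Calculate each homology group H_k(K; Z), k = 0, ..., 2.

H_0 ≅ Z,  H_1 ≅ Z^2,  H_2 ≅ Z.

We work with the vertex ordering 0 < 1 < 2 < 3 < 4 < 5 < 6 < 7. The simplices of K, each written with vertices in increasing order, are:

  0-simplices (8): [0], [1], [2], [3], [4], [5], [6], [7]
  1-simplices (24): (24 of them)
  2-simplices (16): [0,1,3], [0,1,5], [0,3,7], [0,4,5], [0,4,6], [0,6,7], [1,2,4], [1,2,7], [1,3,4], [1,5,6], [1,6,7], [2,4,5], [2,5,7], [3,4,6], [3,5,6], [3,5,7]

giving chain groups C_0 ≅ Z^8, C_1 ≅ Z^24, C_2 ≅ Z^16.

∂_1: C_1 → C_0 is given by ∂[p,q] = [q] − [p].
As a 8×24 matrix over Z this has rank 7, with invariant factors (1,1,1,1,1,1,1).

∂_2: C_2 → C_1 sends each 2-simplex [p,q,r] to [q,r] − [p,r] + [p,q]. For instance
  ∂[1,3,4] = [3,4] − [1,4] + [1,3],
  ∂[3,5,6] = [5,6] − [3,6] + [3,5].
The 24×16 boundary matrix has rank 15 and Smith normal form diag(1,1,1,1,1,1,1,1,1,1,1,1,1,1,1).

From H_k ≅ ker(∂_k) / im(∂_{k+1}) we obtain:

  H_0: rank C_0 − rank ∂_1 = 8 − 7 = 1, and the invariant factors of ∂_1 are all 1, so H_0 = Z.
  H_1: rank ker ∂_1 − rank ∂_2 = (24 − 7) − 15 = 2, and the invariant factors of ∂_2 are all 1, so H_1 = Z^2.
  H_2: rank ker ∂_2 − rank ∂_3 = (16 − 15) − 0 = 1, and there is no ∂_3, so H_2 = Z.

As a check, the Euler characteristic is 8 − 24 + 16 = 0, which agrees with 1 − 2 + 1 = 0.
(K is a triangulation of the torus T^2.)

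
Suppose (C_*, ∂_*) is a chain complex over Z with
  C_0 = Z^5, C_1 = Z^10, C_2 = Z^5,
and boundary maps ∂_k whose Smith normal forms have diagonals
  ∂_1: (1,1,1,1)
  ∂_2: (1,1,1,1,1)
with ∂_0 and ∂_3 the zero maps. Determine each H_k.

H_0: b_0 = 5 − 0 − 4 = 1; torsion from ∂_1 factors > 1: none. So H_0 ≅ Z.
H_1: b_1 = 10 − 4 − 5 = 1; torsion from ∂_2 factors > 1: none. So H_1 ≅ Z.
H_2: b_2 = 5 − 5 − 0 = 0; torsion from ∂_3 factors > 1: none. So H_2 ≅ 0.

H_0 ≅ Z,  H_1 ≅ Z,  H_2 = 0.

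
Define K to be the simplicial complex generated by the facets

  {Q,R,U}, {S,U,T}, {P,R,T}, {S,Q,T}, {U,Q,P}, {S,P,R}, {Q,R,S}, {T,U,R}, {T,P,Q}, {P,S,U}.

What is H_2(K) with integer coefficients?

H_2 ≅ 0.

Fix the vertex order P < Q < R < S < T < U and write every simplex with vertices in increasing order. Then dim K = 2 and the simplices of K are:

  0-simplices (6): P, Q, R, S, T, U
  1-simplices (15): PQ, PR, PS, PT, PU, QR, QS, QT, QU, RS, RT, RU, ST, SU, TU
  2-simplices (10): PQT, PQU, PRS, PRT, PSU, QRS, QRU, QST, RTU, STU

giving chain groups C_0 ≅ Z^6, C_1 ≅ Z^15, C_2 ≅ Z^10.

Boundary ∂_1: C_1 → C_0 sends each edge [p,q] (with p < q) to q − p.
The resulting 6×15 matrix has rank 5, and its Smith normal form has invariant factors (1,1,1,1,1).

Boundary ∂_2: C_2 → C_1 maps a triangle to the signed sum of its edges. For instance
  ∂QRU = RU − QU + QR,
  ∂RTU = TU − RU + RT.
This gives a 15×10 integer matrix of rank 10; reducing to Smith normal form yields diagonal entries (1,1,1,1,1,1,1,1,1,2).

Reading off H_k = ker ∂_k / im ∂_{k+1}:

  H_2: rank ker ∂_2 − rank ∂_3 = (10 − 10) − 0 = 0, and there is no ∂_3, so H_2 = 0.

(K is a triangulation of the real projective plane RP^2.)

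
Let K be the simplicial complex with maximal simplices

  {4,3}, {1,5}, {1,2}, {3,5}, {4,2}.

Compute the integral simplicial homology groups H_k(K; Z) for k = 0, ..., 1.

H_0 = Z,  H_1 = Z.

Take the total order 1 < 2 < 3 < 4 < 5 on the vertex set. Then K (dimension 1) consists of the simplices:

  0-simplices (5): [1], [2], [3], [4], [5]
  1-simplices (5): [1,2], [1,5], [2,4], [3,4], [3,5]

so the chain groups are C_0 ≅ Z^5, C_1 ≅ Z^5.

∂_1: C_1 → C_0 maps an edge to its endpoints' difference, ∂[p,q] = q − p. For instance
  ∂[3,5] = [5] − [3].
The 5×5 boundary matrix has rank 4 and Smith normal form diag(1,1,1,1).

Now H_k = ker ∂_k / im ∂_{k+1}, so:

  H_0: rank C_0 − rank ∂_1 = 5 − 4 = 1, and the invariant factors of ∂_1 are all 1, so H_0 ≅ Z.
  H_1: rank ker ∂_1 − rank ∂_2 = (5 − 4) − 0 = 1, and there is no ∂_2, so H_1 ≅ Z.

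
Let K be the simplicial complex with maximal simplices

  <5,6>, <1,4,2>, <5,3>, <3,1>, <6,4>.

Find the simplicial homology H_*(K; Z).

Fix the vertex order 1 < 2 < 3 < 4 < 5 < 6 and write every simplex with vertices in increasing order. Then dim K = 2 and the simplices of K are:

  0-simplices (6): [1], [2], [3], [4], [5], [6]
  1-simplices (7): [1,2], [1,3], [1,4], [2,4], [3,5], [4,6], [5,6]
  2-simplices (1): [1,2,4]

giving chain groups C_0 ≅ Z^6, C_1 ≅ Z^7, C_2 ≅ Z^1.

Boundary ∂_1: C_1 → C_0 maps an edge to its endpoints' difference, ∂[p,q] = q − p. For instance
  ∂[5,6] = [6] − [5].
The 6×7 boundary matrix has rank 5 and Smith normal form diag(1,1,1,1,1).

Boundary ∂_2: C_2 → C_1 acts by ∂[p,q,r] = [q,r] − [p,r] + [p,q]. For instance
  ∂[1,2,4] = [2,4] − [1,4] + [1,2].
The resulting 7×1 matrix has rank 1, and its Smith normal form has invariant factors (1).

From H_k ≅ ker(∂_k) / im(∂_{k+1}) we obtain:

  H_0: rank C_0 − rank ∂_1 = 6 − 5 = 1, and the invariant factors of ∂_1 are all 1, so H_0 ≅ Z.
  H_1: rank ker ∂_1 − rank ∂_2 = (7 − 5) − 1 = 1, and the invariant factors of ∂_2 are all 1, so H_1 ≅ Z.
  H_2: rank ker ∂_2 − rank ∂_3 = (1 − 1) − 0 = 0, and there is no ∂_3, so H_2 ≅ 0.

H_0 = Z,  H_1 = Z,  H_2 = 0.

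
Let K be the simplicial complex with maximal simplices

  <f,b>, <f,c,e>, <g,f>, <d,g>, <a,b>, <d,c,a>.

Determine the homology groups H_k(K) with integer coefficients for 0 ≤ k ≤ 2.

Fix the vertex order a < b < c < d < e < f < g and write every simplex with vertices in increasing order. Then dim K = 2 and the simplices of K are:

  0-simplices (7): a, b, c, d, e, f, g
  1-simplices (10): ab, ac, ad, bf, cd, ce, cf, dg, ef, fg
  2-simplices (2): acd, cef

so the chain groups are C_0 ≅ Z^7, C_1 ≅ Z^10, C_2 ≅ Z^2.

The boundary map ∂_1: C_1 → C_0 maps an edge to its endpoints' difference, ∂[p,q] = q − p.
As a 7×10 matrix over Z this has rank 6, with invariant factors (1,1,1,1,1,1).

Boundary ∂_2: C_2 → C_1 sends each 2-simplex [p,q,r] to [q,r] − [p,r] + [p,q]. For instance
  ∂acd = cd − ad + ac,
  ∂cef = ef − cf + ce.
The 10×2 boundary matrix has rank 2 and Smith normal form diag(1,1).

Computing H_k = (kernel of ∂_k) / (image of ∂_{k+1}):

  H_0: rank C_0 − rank ∂_1 = 7 − 6 = 1, and the invariant factors of ∂_1 are all 1, so H_0 = Z.
  H_1: rank ker ∂_1 − rank ∂_2 = (10 − 6) − 2 = 2, and the invariant factors of ∂_2 are all 1, so H_1 = Z^2.
  H_2: rank ker ∂_2 − rank ∂_3 = (2 − 2) − 0 = 0, and there is no ∂_3, so H_2 = 0.

H_0 ≅ Z,  H_1 ≅ Z^2,  H_2 = 0.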